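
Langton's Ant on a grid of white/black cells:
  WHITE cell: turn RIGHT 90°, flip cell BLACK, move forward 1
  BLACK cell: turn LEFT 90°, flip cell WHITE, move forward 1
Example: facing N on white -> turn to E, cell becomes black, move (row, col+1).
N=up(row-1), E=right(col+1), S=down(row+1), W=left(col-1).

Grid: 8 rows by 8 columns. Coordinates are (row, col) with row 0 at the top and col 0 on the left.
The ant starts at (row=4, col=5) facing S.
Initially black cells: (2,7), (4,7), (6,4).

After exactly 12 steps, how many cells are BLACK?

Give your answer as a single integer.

Step 1: on WHITE (4,5): turn R to W, flip to black, move to (4,4). |black|=4
Step 2: on WHITE (4,4): turn R to N, flip to black, move to (3,4). |black|=5
Step 3: on WHITE (3,4): turn R to E, flip to black, move to (3,5). |black|=6
Step 4: on WHITE (3,5): turn R to S, flip to black, move to (4,5). |black|=7
Step 5: on BLACK (4,5): turn L to E, flip to white, move to (4,6). |black|=6
Step 6: on WHITE (4,6): turn R to S, flip to black, move to (5,6). |black|=7
Step 7: on WHITE (5,6): turn R to W, flip to black, move to (5,5). |black|=8
Step 8: on WHITE (5,5): turn R to N, flip to black, move to (4,5). |black|=9
Step 9: on WHITE (4,5): turn R to E, flip to black, move to (4,6). |black|=10
Step 10: on BLACK (4,6): turn L to N, flip to white, move to (3,6). |black|=9
Step 11: on WHITE (3,6): turn R to E, flip to black, move to (3,7). |black|=10
Step 12: on WHITE (3,7): turn R to S, flip to black, move to (4,7). |black|=11

Answer: 11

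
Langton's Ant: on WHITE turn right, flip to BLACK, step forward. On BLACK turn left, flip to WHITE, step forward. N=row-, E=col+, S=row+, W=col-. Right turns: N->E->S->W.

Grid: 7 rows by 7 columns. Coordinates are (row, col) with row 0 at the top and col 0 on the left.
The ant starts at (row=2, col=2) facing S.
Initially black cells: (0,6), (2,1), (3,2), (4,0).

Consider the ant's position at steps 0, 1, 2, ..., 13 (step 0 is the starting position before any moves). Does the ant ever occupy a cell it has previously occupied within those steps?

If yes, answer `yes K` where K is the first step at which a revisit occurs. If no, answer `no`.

Answer: yes 5

Derivation:
Step 1: on WHITE (2,2): turn R to W, flip to black, move to (2,1). |black|=5 — new cell
Step 2: on BLACK (2,1): turn L to S, flip to white, move to (3,1). |black|=4 — new cell
Step 3: on WHITE (3,1): turn R to W, flip to black, move to (3,0). |black|=5 — new cell
Step 4: on WHITE (3,0): turn R to N, flip to black, move to (2,0). |black|=6 — new cell
Step 5: on WHITE (2,0): turn R to E, flip to black, move to (2,1). |black|=7 — REVISIT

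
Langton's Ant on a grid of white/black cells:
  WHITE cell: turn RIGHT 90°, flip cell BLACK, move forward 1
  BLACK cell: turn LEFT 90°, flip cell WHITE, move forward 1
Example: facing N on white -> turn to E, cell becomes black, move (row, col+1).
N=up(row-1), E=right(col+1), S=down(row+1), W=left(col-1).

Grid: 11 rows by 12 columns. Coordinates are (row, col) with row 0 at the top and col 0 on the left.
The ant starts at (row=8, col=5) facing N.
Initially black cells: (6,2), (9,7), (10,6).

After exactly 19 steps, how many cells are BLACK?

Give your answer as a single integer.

Step 1: on WHITE (8,5): turn R to E, flip to black, move to (8,6). |black|=4
Step 2: on WHITE (8,6): turn R to S, flip to black, move to (9,6). |black|=5
Step 3: on WHITE (9,6): turn R to W, flip to black, move to (9,5). |black|=6
Step 4: on WHITE (9,5): turn R to N, flip to black, move to (8,5). |black|=7
Step 5: on BLACK (8,5): turn L to W, flip to white, move to (8,4). |black|=6
Step 6: on WHITE (8,4): turn R to N, flip to black, move to (7,4). |black|=7
Step 7: on WHITE (7,4): turn R to E, flip to black, move to (7,5). |black|=8
Step 8: on WHITE (7,5): turn R to S, flip to black, move to (8,5). |black|=9
Step 9: on WHITE (8,5): turn R to W, flip to black, move to (8,4). |black|=10
Step 10: on BLACK (8,4): turn L to S, flip to white, move to (9,4). |black|=9
Step 11: on WHITE (9,4): turn R to W, flip to black, move to (9,3). |black|=10
Step 12: on WHITE (9,3): turn R to N, flip to black, move to (8,3). |black|=11
Step 13: on WHITE (8,3): turn R to E, flip to black, move to (8,4). |black|=12
Step 14: on WHITE (8,4): turn R to S, flip to black, move to (9,4). |black|=13
Step 15: on BLACK (9,4): turn L to E, flip to white, move to (9,5). |black|=12
Step 16: on BLACK (9,5): turn L to N, flip to white, move to (8,5). |black|=11
Step 17: on BLACK (8,5): turn L to W, flip to white, move to (8,4). |black|=10
Step 18: on BLACK (8,4): turn L to S, flip to white, move to (9,4). |black|=9
Step 19: on WHITE (9,4): turn R to W, flip to black, move to (9,3). |black|=10

Answer: 10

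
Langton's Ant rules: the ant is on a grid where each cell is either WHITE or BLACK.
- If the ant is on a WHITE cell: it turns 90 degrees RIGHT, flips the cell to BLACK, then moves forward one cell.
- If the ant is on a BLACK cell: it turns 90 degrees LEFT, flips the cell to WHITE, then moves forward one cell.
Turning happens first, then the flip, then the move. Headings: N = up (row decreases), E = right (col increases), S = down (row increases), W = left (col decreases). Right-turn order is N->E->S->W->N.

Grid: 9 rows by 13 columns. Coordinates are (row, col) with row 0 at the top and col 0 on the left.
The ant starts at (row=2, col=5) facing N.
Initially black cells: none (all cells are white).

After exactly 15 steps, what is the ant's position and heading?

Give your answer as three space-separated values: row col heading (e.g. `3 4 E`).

Step 1: on WHITE (2,5): turn R to E, flip to black, move to (2,6). |black|=1
Step 2: on WHITE (2,6): turn R to S, flip to black, move to (3,6). |black|=2
Step 3: on WHITE (3,6): turn R to W, flip to black, move to (3,5). |black|=3
Step 4: on WHITE (3,5): turn R to N, flip to black, move to (2,5). |black|=4
Step 5: on BLACK (2,5): turn L to W, flip to white, move to (2,4). |black|=3
Step 6: on WHITE (2,4): turn R to N, flip to black, move to (1,4). |black|=4
Step 7: on WHITE (1,4): turn R to E, flip to black, move to (1,5). |black|=5
Step 8: on WHITE (1,5): turn R to S, flip to black, move to (2,5). |black|=6
Step 9: on WHITE (2,5): turn R to W, flip to black, move to (2,4). |black|=7
Step 10: on BLACK (2,4): turn L to S, flip to white, move to (3,4). |black|=6
Step 11: on WHITE (3,4): turn R to W, flip to black, move to (3,3). |black|=7
Step 12: on WHITE (3,3): turn R to N, flip to black, move to (2,3). |black|=8
Step 13: on WHITE (2,3): turn R to E, flip to black, move to (2,4). |black|=9
Step 14: on WHITE (2,4): turn R to S, flip to black, move to (3,4). |black|=10
Step 15: on BLACK (3,4): turn L to E, flip to white, move to (3,5). |black|=9

Answer: 3 5 E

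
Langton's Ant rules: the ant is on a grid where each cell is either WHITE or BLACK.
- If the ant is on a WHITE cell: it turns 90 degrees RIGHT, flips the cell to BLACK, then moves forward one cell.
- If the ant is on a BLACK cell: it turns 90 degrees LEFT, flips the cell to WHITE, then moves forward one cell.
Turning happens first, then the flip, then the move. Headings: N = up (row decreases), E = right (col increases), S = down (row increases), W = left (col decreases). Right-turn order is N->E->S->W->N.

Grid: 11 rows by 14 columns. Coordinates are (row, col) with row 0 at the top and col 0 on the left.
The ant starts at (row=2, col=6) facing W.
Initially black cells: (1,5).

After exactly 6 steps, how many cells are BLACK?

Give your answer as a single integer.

Step 1: on WHITE (2,6): turn R to N, flip to black, move to (1,6). |black|=2
Step 2: on WHITE (1,6): turn R to E, flip to black, move to (1,7). |black|=3
Step 3: on WHITE (1,7): turn R to S, flip to black, move to (2,7). |black|=4
Step 4: on WHITE (2,7): turn R to W, flip to black, move to (2,6). |black|=5
Step 5: on BLACK (2,6): turn L to S, flip to white, move to (3,6). |black|=4
Step 6: on WHITE (3,6): turn R to W, flip to black, move to (3,5). |black|=5

Answer: 5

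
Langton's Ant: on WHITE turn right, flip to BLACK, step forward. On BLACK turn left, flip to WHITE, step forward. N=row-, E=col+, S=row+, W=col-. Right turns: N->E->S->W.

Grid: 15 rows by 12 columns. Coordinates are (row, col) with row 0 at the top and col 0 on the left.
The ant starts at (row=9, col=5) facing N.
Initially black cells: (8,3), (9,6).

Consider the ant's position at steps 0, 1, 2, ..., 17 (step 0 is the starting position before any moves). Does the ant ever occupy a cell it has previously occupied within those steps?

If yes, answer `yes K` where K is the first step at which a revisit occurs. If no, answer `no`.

Step 1: on WHITE (9,5): turn R to E, flip to black, move to (9,6). |black|=3 — new cell
Step 2: on BLACK (9,6): turn L to N, flip to white, move to (8,6). |black|=2 — new cell
Step 3: on WHITE (8,6): turn R to E, flip to black, move to (8,7). |black|=3 — new cell
Step 4: on WHITE (8,7): turn R to S, flip to black, move to (9,7). |black|=4 — new cell
Step 5: on WHITE (9,7): turn R to W, flip to black, move to (9,6). |black|=5 — REVISIT

Answer: yes 5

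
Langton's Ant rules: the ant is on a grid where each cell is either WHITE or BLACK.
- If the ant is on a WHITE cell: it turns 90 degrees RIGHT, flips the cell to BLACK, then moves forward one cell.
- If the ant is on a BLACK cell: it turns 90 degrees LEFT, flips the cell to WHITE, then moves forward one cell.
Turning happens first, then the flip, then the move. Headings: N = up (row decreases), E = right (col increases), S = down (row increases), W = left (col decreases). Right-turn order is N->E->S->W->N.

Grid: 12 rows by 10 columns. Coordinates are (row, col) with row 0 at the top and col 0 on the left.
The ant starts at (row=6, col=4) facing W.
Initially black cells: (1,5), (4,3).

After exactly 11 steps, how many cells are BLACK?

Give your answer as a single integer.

Answer: 9

Derivation:
Step 1: on WHITE (6,4): turn R to N, flip to black, move to (5,4). |black|=3
Step 2: on WHITE (5,4): turn R to E, flip to black, move to (5,5). |black|=4
Step 3: on WHITE (5,5): turn R to S, flip to black, move to (6,5). |black|=5
Step 4: on WHITE (6,5): turn R to W, flip to black, move to (6,4). |black|=6
Step 5: on BLACK (6,4): turn L to S, flip to white, move to (7,4). |black|=5
Step 6: on WHITE (7,4): turn R to W, flip to black, move to (7,3). |black|=6
Step 7: on WHITE (7,3): turn R to N, flip to black, move to (6,3). |black|=7
Step 8: on WHITE (6,3): turn R to E, flip to black, move to (6,4). |black|=8
Step 9: on WHITE (6,4): turn R to S, flip to black, move to (7,4). |black|=9
Step 10: on BLACK (7,4): turn L to E, flip to white, move to (7,5). |black|=8
Step 11: on WHITE (7,5): turn R to S, flip to black, move to (8,5). |black|=9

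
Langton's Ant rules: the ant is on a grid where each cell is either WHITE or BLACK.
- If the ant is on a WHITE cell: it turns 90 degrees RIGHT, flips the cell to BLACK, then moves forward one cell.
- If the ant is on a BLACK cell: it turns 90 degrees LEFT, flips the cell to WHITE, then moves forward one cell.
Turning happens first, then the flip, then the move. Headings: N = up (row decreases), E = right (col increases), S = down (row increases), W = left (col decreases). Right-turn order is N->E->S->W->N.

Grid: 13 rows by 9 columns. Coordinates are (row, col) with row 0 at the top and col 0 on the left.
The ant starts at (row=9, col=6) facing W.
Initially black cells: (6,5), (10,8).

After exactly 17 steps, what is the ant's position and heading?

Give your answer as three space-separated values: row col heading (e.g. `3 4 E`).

Step 1: on WHITE (9,6): turn R to N, flip to black, move to (8,6). |black|=3
Step 2: on WHITE (8,6): turn R to E, flip to black, move to (8,7). |black|=4
Step 3: on WHITE (8,7): turn R to S, flip to black, move to (9,7). |black|=5
Step 4: on WHITE (9,7): turn R to W, flip to black, move to (9,6). |black|=6
Step 5: on BLACK (9,6): turn L to S, flip to white, move to (10,6). |black|=5
Step 6: on WHITE (10,6): turn R to W, flip to black, move to (10,5). |black|=6
Step 7: on WHITE (10,5): turn R to N, flip to black, move to (9,5). |black|=7
Step 8: on WHITE (9,5): turn R to E, flip to black, move to (9,6). |black|=8
Step 9: on WHITE (9,6): turn R to S, flip to black, move to (10,6). |black|=9
Step 10: on BLACK (10,6): turn L to E, flip to white, move to (10,7). |black|=8
Step 11: on WHITE (10,7): turn R to S, flip to black, move to (11,7). |black|=9
Step 12: on WHITE (11,7): turn R to W, flip to black, move to (11,6). |black|=10
Step 13: on WHITE (11,6): turn R to N, flip to black, move to (10,6). |black|=11
Step 14: on WHITE (10,6): turn R to E, flip to black, move to (10,7). |black|=12
Step 15: on BLACK (10,7): turn L to N, flip to white, move to (9,7). |black|=11
Step 16: on BLACK (9,7): turn L to W, flip to white, move to (9,6). |black|=10
Step 17: on BLACK (9,6): turn L to S, flip to white, move to (10,6). |black|=9

Answer: 10 6 S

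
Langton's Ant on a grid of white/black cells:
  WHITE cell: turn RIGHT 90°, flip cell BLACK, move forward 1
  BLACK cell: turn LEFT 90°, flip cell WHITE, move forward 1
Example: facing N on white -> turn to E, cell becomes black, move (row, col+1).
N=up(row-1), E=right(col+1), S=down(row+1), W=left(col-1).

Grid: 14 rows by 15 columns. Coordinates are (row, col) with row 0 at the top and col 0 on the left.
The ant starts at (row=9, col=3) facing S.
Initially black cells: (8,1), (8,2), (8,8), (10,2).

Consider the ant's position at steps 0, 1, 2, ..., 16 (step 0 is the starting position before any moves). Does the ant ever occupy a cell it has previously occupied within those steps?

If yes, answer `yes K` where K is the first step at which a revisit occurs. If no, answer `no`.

Step 1: on WHITE (9,3): turn R to W, flip to black, move to (9,2). |black|=5 — new cell
Step 2: on WHITE (9,2): turn R to N, flip to black, move to (8,2). |black|=6 — new cell
Step 3: on BLACK (8,2): turn L to W, flip to white, move to (8,1). |black|=5 — new cell
Step 4: on BLACK (8,1): turn L to S, flip to white, move to (9,1). |black|=4 — new cell
Step 5: on WHITE (9,1): turn R to W, flip to black, move to (9,0). |black|=5 — new cell
Step 6: on WHITE (9,0): turn R to N, flip to black, move to (8,0). |black|=6 — new cell
Step 7: on WHITE (8,0): turn R to E, flip to black, move to (8,1). |black|=7 — REVISIT

Answer: yes 7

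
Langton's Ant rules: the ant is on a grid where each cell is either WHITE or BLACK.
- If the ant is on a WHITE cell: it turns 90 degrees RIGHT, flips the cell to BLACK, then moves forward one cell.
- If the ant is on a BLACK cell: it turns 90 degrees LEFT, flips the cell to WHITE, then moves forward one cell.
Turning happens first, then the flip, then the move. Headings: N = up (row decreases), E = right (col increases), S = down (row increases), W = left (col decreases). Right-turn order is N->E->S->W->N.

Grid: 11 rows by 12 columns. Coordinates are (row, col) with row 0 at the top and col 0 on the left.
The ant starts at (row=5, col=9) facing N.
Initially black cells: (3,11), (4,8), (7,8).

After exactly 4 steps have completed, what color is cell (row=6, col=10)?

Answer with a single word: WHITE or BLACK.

Step 1: on WHITE (5,9): turn R to E, flip to black, move to (5,10). |black|=4
Step 2: on WHITE (5,10): turn R to S, flip to black, move to (6,10). |black|=5
Step 3: on WHITE (6,10): turn R to W, flip to black, move to (6,9). |black|=6
Step 4: on WHITE (6,9): turn R to N, flip to black, move to (5,9). |black|=7

Answer: BLACK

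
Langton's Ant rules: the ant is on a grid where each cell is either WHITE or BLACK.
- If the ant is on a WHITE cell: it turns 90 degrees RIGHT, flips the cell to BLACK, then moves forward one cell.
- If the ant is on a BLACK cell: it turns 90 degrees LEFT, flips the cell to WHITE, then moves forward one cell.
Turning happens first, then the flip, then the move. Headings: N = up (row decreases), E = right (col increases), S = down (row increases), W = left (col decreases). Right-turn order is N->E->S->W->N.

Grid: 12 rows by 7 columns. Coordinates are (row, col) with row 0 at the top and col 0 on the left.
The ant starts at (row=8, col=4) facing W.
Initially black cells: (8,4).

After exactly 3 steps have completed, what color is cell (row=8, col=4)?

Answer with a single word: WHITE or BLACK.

Answer: WHITE

Derivation:
Step 1: on BLACK (8,4): turn L to S, flip to white, move to (9,4). |black|=0
Step 2: on WHITE (9,4): turn R to W, flip to black, move to (9,3). |black|=1
Step 3: on WHITE (9,3): turn R to N, flip to black, move to (8,3). |black|=2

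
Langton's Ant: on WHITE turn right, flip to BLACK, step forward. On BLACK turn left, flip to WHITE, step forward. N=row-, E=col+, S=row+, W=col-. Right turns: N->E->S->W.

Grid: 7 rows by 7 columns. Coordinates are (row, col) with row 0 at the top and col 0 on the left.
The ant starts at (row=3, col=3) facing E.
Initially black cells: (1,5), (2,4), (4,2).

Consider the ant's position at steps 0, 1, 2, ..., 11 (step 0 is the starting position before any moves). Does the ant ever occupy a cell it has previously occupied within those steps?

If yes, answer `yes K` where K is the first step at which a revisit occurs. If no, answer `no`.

Answer: yes 6

Derivation:
Step 1: on WHITE (3,3): turn R to S, flip to black, move to (4,3). |black|=4 — new cell
Step 2: on WHITE (4,3): turn R to W, flip to black, move to (4,2). |black|=5 — new cell
Step 3: on BLACK (4,2): turn L to S, flip to white, move to (5,2). |black|=4 — new cell
Step 4: on WHITE (5,2): turn R to W, flip to black, move to (5,1). |black|=5 — new cell
Step 5: on WHITE (5,1): turn R to N, flip to black, move to (4,1). |black|=6 — new cell
Step 6: on WHITE (4,1): turn R to E, flip to black, move to (4,2). |black|=7 — REVISIT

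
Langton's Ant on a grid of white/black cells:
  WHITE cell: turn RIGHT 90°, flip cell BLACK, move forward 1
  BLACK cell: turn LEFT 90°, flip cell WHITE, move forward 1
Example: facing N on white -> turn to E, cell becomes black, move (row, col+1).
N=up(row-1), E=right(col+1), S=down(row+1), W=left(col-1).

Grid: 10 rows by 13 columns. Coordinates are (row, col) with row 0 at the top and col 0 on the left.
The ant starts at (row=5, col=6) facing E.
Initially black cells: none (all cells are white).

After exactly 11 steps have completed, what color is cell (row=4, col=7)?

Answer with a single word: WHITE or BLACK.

Step 1: on WHITE (5,6): turn R to S, flip to black, move to (6,6). |black|=1
Step 2: on WHITE (6,6): turn R to W, flip to black, move to (6,5). |black|=2
Step 3: on WHITE (6,5): turn R to N, flip to black, move to (5,5). |black|=3
Step 4: on WHITE (5,5): turn R to E, flip to black, move to (5,6). |black|=4
Step 5: on BLACK (5,6): turn L to N, flip to white, move to (4,6). |black|=3
Step 6: on WHITE (4,6): turn R to E, flip to black, move to (4,7). |black|=4
Step 7: on WHITE (4,7): turn R to S, flip to black, move to (5,7). |black|=5
Step 8: on WHITE (5,7): turn R to W, flip to black, move to (5,6). |black|=6
Step 9: on WHITE (5,6): turn R to N, flip to black, move to (4,6). |black|=7
Step 10: on BLACK (4,6): turn L to W, flip to white, move to (4,5). |black|=6
Step 11: on WHITE (4,5): turn R to N, flip to black, move to (3,5). |black|=7

Answer: BLACK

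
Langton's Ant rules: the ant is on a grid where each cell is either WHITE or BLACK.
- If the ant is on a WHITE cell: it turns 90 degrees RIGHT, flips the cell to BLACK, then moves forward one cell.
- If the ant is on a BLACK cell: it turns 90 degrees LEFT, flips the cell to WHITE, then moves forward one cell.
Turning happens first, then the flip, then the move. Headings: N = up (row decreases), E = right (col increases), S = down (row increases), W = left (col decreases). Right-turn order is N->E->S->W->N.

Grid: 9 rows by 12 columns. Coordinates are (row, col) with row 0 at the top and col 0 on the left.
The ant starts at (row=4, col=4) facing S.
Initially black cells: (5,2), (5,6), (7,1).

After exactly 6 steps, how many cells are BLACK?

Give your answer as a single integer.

Answer: 7

Derivation:
Step 1: on WHITE (4,4): turn R to W, flip to black, move to (4,3). |black|=4
Step 2: on WHITE (4,3): turn R to N, flip to black, move to (3,3). |black|=5
Step 3: on WHITE (3,3): turn R to E, flip to black, move to (3,4). |black|=6
Step 4: on WHITE (3,4): turn R to S, flip to black, move to (4,4). |black|=7
Step 5: on BLACK (4,4): turn L to E, flip to white, move to (4,5). |black|=6
Step 6: on WHITE (4,5): turn R to S, flip to black, move to (5,5). |black|=7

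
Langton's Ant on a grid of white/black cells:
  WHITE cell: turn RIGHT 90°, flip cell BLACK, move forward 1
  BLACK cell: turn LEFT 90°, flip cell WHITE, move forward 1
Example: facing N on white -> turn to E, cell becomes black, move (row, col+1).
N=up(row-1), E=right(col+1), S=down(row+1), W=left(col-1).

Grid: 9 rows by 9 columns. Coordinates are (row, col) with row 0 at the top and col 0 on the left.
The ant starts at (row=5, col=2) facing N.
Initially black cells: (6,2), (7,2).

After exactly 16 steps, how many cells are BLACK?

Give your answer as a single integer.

Step 1: on WHITE (5,2): turn R to E, flip to black, move to (5,3). |black|=3
Step 2: on WHITE (5,3): turn R to S, flip to black, move to (6,3). |black|=4
Step 3: on WHITE (6,3): turn R to W, flip to black, move to (6,2). |black|=5
Step 4: on BLACK (6,2): turn L to S, flip to white, move to (7,2). |black|=4
Step 5: on BLACK (7,2): turn L to E, flip to white, move to (7,3). |black|=3
Step 6: on WHITE (7,3): turn R to S, flip to black, move to (8,3). |black|=4
Step 7: on WHITE (8,3): turn R to W, flip to black, move to (8,2). |black|=5
Step 8: on WHITE (8,2): turn R to N, flip to black, move to (7,2). |black|=6
Step 9: on WHITE (7,2): turn R to E, flip to black, move to (7,3). |black|=7
Step 10: on BLACK (7,3): turn L to N, flip to white, move to (6,3). |black|=6
Step 11: on BLACK (6,3): turn L to W, flip to white, move to (6,2). |black|=5
Step 12: on WHITE (6,2): turn R to N, flip to black, move to (5,2). |black|=6
Step 13: on BLACK (5,2): turn L to W, flip to white, move to (5,1). |black|=5
Step 14: on WHITE (5,1): turn R to N, flip to black, move to (4,1). |black|=6
Step 15: on WHITE (4,1): turn R to E, flip to black, move to (4,2). |black|=7
Step 16: on WHITE (4,2): turn R to S, flip to black, move to (5,2). |black|=8

Answer: 8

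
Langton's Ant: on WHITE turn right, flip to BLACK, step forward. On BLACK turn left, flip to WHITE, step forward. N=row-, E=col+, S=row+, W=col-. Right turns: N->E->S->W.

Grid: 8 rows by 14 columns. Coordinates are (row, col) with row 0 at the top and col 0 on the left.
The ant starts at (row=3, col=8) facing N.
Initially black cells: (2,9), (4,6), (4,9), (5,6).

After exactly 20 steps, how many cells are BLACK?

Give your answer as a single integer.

Answer: 10

Derivation:
Step 1: on WHITE (3,8): turn R to E, flip to black, move to (3,9). |black|=5
Step 2: on WHITE (3,9): turn R to S, flip to black, move to (4,9). |black|=6
Step 3: on BLACK (4,9): turn L to E, flip to white, move to (4,10). |black|=5
Step 4: on WHITE (4,10): turn R to S, flip to black, move to (5,10). |black|=6
Step 5: on WHITE (5,10): turn R to W, flip to black, move to (5,9). |black|=7
Step 6: on WHITE (5,9): turn R to N, flip to black, move to (4,9). |black|=8
Step 7: on WHITE (4,9): turn R to E, flip to black, move to (4,10). |black|=9
Step 8: on BLACK (4,10): turn L to N, flip to white, move to (3,10). |black|=8
Step 9: on WHITE (3,10): turn R to E, flip to black, move to (3,11). |black|=9
Step 10: on WHITE (3,11): turn R to S, flip to black, move to (4,11). |black|=10
Step 11: on WHITE (4,11): turn R to W, flip to black, move to (4,10). |black|=11
Step 12: on WHITE (4,10): turn R to N, flip to black, move to (3,10). |black|=12
Step 13: on BLACK (3,10): turn L to W, flip to white, move to (3,9). |black|=11
Step 14: on BLACK (3,9): turn L to S, flip to white, move to (4,9). |black|=10
Step 15: on BLACK (4,9): turn L to E, flip to white, move to (4,10). |black|=9
Step 16: on BLACK (4,10): turn L to N, flip to white, move to (3,10). |black|=8
Step 17: on WHITE (3,10): turn R to E, flip to black, move to (3,11). |black|=9
Step 18: on BLACK (3,11): turn L to N, flip to white, move to (2,11). |black|=8
Step 19: on WHITE (2,11): turn R to E, flip to black, move to (2,12). |black|=9
Step 20: on WHITE (2,12): turn R to S, flip to black, move to (3,12). |black|=10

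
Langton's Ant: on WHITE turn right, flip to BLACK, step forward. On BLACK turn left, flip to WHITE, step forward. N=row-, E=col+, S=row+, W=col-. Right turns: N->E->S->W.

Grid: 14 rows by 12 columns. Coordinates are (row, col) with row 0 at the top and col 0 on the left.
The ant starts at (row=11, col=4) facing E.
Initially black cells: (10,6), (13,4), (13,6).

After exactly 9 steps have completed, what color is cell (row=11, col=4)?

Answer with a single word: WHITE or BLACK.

Step 1: on WHITE (11,4): turn R to S, flip to black, move to (12,4). |black|=4
Step 2: on WHITE (12,4): turn R to W, flip to black, move to (12,3). |black|=5
Step 3: on WHITE (12,3): turn R to N, flip to black, move to (11,3). |black|=6
Step 4: on WHITE (11,3): turn R to E, flip to black, move to (11,4). |black|=7
Step 5: on BLACK (11,4): turn L to N, flip to white, move to (10,4). |black|=6
Step 6: on WHITE (10,4): turn R to E, flip to black, move to (10,5). |black|=7
Step 7: on WHITE (10,5): turn R to S, flip to black, move to (11,5). |black|=8
Step 8: on WHITE (11,5): turn R to W, flip to black, move to (11,4). |black|=9
Step 9: on WHITE (11,4): turn R to N, flip to black, move to (10,4). |black|=10

Answer: BLACK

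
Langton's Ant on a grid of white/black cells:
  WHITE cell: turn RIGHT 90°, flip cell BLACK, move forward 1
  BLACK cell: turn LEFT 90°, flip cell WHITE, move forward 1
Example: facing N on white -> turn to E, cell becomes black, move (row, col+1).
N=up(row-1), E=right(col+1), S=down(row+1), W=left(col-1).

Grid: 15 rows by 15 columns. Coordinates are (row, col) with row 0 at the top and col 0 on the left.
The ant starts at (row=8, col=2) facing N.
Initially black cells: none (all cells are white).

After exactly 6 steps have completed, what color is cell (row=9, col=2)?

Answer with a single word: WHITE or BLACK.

Answer: BLACK

Derivation:
Step 1: on WHITE (8,2): turn R to E, flip to black, move to (8,3). |black|=1
Step 2: on WHITE (8,3): turn R to S, flip to black, move to (9,3). |black|=2
Step 3: on WHITE (9,3): turn R to W, flip to black, move to (9,2). |black|=3
Step 4: on WHITE (9,2): turn R to N, flip to black, move to (8,2). |black|=4
Step 5: on BLACK (8,2): turn L to W, flip to white, move to (8,1). |black|=3
Step 6: on WHITE (8,1): turn R to N, flip to black, move to (7,1). |black|=4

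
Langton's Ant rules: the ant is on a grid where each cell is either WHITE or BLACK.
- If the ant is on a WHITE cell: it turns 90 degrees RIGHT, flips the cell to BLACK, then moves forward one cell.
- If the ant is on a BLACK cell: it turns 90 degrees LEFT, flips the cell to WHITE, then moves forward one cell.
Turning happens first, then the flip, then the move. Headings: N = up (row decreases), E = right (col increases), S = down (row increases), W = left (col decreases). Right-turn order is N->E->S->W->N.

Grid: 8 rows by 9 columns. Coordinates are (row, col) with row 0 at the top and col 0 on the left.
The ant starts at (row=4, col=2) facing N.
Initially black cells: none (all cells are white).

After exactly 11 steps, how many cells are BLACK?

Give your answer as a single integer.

Answer: 7

Derivation:
Step 1: on WHITE (4,2): turn R to E, flip to black, move to (4,3). |black|=1
Step 2: on WHITE (4,3): turn R to S, flip to black, move to (5,3). |black|=2
Step 3: on WHITE (5,3): turn R to W, flip to black, move to (5,2). |black|=3
Step 4: on WHITE (5,2): turn R to N, flip to black, move to (4,2). |black|=4
Step 5: on BLACK (4,2): turn L to W, flip to white, move to (4,1). |black|=3
Step 6: on WHITE (4,1): turn R to N, flip to black, move to (3,1). |black|=4
Step 7: on WHITE (3,1): turn R to E, flip to black, move to (3,2). |black|=5
Step 8: on WHITE (3,2): turn R to S, flip to black, move to (4,2). |black|=6
Step 9: on WHITE (4,2): turn R to W, flip to black, move to (4,1). |black|=7
Step 10: on BLACK (4,1): turn L to S, flip to white, move to (5,1). |black|=6
Step 11: on WHITE (5,1): turn R to W, flip to black, move to (5,0). |black|=7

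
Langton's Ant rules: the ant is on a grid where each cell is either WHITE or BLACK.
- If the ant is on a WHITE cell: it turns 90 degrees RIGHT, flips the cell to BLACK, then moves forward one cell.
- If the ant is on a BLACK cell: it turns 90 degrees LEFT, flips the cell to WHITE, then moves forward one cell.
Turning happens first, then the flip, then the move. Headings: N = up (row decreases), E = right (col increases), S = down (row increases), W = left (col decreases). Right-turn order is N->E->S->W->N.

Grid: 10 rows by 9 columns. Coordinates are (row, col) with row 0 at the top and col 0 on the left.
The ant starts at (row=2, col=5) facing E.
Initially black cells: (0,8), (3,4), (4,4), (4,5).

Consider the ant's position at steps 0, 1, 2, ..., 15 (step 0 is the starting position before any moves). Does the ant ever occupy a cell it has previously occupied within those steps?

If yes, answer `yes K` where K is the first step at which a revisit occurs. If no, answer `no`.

Answer: yes 5

Derivation:
Step 1: on WHITE (2,5): turn R to S, flip to black, move to (3,5). |black|=5 — new cell
Step 2: on WHITE (3,5): turn R to W, flip to black, move to (3,4). |black|=6 — new cell
Step 3: on BLACK (3,4): turn L to S, flip to white, move to (4,4). |black|=5 — new cell
Step 4: on BLACK (4,4): turn L to E, flip to white, move to (4,5). |black|=4 — new cell
Step 5: on BLACK (4,5): turn L to N, flip to white, move to (3,5). |black|=3 — REVISIT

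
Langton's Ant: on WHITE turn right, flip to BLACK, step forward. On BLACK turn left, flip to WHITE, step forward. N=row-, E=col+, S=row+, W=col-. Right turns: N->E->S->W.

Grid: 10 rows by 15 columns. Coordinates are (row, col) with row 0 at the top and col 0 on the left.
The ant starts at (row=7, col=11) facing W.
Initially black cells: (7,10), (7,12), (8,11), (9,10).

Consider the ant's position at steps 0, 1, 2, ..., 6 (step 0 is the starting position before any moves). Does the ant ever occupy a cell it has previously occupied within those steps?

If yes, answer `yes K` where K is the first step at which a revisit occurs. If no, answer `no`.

Answer: no

Derivation:
Step 1: on WHITE (7,11): turn R to N, flip to black, move to (6,11). |black|=5 — new cell
Step 2: on WHITE (6,11): turn R to E, flip to black, move to (6,12). |black|=6 — new cell
Step 3: on WHITE (6,12): turn R to S, flip to black, move to (7,12). |black|=7 — new cell
Step 4: on BLACK (7,12): turn L to E, flip to white, move to (7,13). |black|=6 — new cell
Step 5: on WHITE (7,13): turn R to S, flip to black, move to (8,13). |black|=7 — new cell
Step 6: on WHITE (8,13): turn R to W, flip to black, move to (8,12). |black|=8 — new cell
No revisit within 6 steps.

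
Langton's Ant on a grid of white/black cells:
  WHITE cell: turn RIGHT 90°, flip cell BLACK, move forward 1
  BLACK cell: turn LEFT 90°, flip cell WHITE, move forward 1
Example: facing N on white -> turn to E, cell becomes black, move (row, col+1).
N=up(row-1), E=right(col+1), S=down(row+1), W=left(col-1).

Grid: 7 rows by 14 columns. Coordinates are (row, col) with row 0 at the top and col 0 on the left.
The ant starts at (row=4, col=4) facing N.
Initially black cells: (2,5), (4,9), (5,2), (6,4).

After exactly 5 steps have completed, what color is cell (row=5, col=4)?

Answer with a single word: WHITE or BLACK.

Step 1: on WHITE (4,4): turn R to E, flip to black, move to (4,5). |black|=5
Step 2: on WHITE (4,5): turn R to S, flip to black, move to (5,5). |black|=6
Step 3: on WHITE (5,5): turn R to W, flip to black, move to (5,4). |black|=7
Step 4: on WHITE (5,4): turn R to N, flip to black, move to (4,4). |black|=8
Step 5: on BLACK (4,4): turn L to W, flip to white, move to (4,3). |black|=7

Answer: BLACK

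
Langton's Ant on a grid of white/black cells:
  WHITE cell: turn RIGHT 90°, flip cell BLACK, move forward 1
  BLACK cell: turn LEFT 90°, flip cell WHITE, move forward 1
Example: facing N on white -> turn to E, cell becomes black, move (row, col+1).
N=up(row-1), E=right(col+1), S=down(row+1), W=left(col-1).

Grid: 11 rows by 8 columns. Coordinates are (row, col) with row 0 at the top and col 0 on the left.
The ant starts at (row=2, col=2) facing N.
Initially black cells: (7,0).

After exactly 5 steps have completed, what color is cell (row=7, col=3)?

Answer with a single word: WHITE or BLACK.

Step 1: on WHITE (2,2): turn R to E, flip to black, move to (2,3). |black|=2
Step 2: on WHITE (2,3): turn R to S, flip to black, move to (3,3). |black|=3
Step 3: on WHITE (3,3): turn R to W, flip to black, move to (3,2). |black|=4
Step 4: on WHITE (3,2): turn R to N, flip to black, move to (2,2). |black|=5
Step 5: on BLACK (2,2): turn L to W, flip to white, move to (2,1). |black|=4

Answer: WHITE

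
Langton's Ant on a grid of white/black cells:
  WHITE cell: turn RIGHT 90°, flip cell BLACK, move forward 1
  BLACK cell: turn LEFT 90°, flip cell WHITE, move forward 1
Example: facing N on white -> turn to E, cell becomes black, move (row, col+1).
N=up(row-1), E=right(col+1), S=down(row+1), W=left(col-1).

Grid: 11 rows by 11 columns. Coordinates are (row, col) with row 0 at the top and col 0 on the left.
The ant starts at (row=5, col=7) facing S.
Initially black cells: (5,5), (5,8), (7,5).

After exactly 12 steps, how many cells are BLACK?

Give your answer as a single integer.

Answer: 7

Derivation:
Step 1: on WHITE (5,7): turn R to W, flip to black, move to (5,6). |black|=4
Step 2: on WHITE (5,6): turn R to N, flip to black, move to (4,6). |black|=5
Step 3: on WHITE (4,6): turn R to E, flip to black, move to (4,7). |black|=6
Step 4: on WHITE (4,7): turn R to S, flip to black, move to (5,7). |black|=7
Step 5: on BLACK (5,7): turn L to E, flip to white, move to (5,8). |black|=6
Step 6: on BLACK (5,8): turn L to N, flip to white, move to (4,8). |black|=5
Step 7: on WHITE (4,8): turn R to E, flip to black, move to (4,9). |black|=6
Step 8: on WHITE (4,9): turn R to S, flip to black, move to (5,9). |black|=7
Step 9: on WHITE (5,9): turn R to W, flip to black, move to (5,8). |black|=8
Step 10: on WHITE (5,8): turn R to N, flip to black, move to (4,8). |black|=9
Step 11: on BLACK (4,8): turn L to W, flip to white, move to (4,7). |black|=8
Step 12: on BLACK (4,7): turn L to S, flip to white, move to (5,7). |black|=7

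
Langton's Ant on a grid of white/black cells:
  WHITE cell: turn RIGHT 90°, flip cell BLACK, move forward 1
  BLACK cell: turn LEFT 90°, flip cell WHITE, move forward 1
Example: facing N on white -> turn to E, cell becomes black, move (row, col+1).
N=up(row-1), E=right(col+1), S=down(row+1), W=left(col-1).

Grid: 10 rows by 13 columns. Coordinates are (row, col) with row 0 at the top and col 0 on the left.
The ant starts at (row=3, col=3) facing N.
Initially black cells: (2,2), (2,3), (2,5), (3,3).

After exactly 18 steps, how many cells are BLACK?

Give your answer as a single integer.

Step 1: on BLACK (3,3): turn L to W, flip to white, move to (3,2). |black|=3
Step 2: on WHITE (3,2): turn R to N, flip to black, move to (2,2). |black|=4
Step 3: on BLACK (2,2): turn L to W, flip to white, move to (2,1). |black|=3
Step 4: on WHITE (2,1): turn R to N, flip to black, move to (1,1). |black|=4
Step 5: on WHITE (1,1): turn R to E, flip to black, move to (1,2). |black|=5
Step 6: on WHITE (1,2): turn R to S, flip to black, move to (2,2). |black|=6
Step 7: on WHITE (2,2): turn R to W, flip to black, move to (2,1). |black|=7
Step 8: on BLACK (2,1): turn L to S, flip to white, move to (3,1). |black|=6
Step 9: on WHITE (3,1): turn R to W, flip to black, move to (3,0). |black|=7
Step 10: on WHITE (3,0): turn R to N, flip to black, move to (2,0). |black|=8
Step 11: on WHITE (2,0): turn R to E, flip to black, move to (2,1). |black|=9
Step 12: on WHITE (2,1): turn R to S, flip to black, move to (3,1). |black|=10
Step 13: on BLACK (3,1): turn L to E, flip to white, move to (3,2). |black|=9
Step 14: on BLACK (3,2): turn L to N, flip to white, move to (2,2). |black|=8
Step 15: on BLACK (2,2): turn L to W, flip to white, move to (2,1). |black|=7
Step 16: on BLACK (2,1): turn L to S, flip to white, move to (3,1). |black|=6
Step 17: on WHITE (3,1): turn R to W, flip to black, move to (3,0). |black|=7
Step 18: on BLACK (3,0): turn L to S, flip to white, move to (4,0). |black|=6

Answer: 6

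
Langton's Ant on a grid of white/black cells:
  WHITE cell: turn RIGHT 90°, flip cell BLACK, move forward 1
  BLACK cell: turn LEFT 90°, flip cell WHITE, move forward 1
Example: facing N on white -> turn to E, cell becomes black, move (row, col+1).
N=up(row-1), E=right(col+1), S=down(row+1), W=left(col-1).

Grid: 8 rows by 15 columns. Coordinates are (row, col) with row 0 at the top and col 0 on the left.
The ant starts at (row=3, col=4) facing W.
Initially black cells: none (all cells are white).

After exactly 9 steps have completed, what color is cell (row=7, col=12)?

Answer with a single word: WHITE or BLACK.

Answer: WHITE

Derivation:
Step 1: on WHITE (3,4): turn R to N, flip to black, move to (2,4). |black|=1
Step 2: on WHITE (2,4): turn R to E, flip to black, move to (2,5). |black|=2
Step 3: on WHITE (2,5): turn R to S, flip to black, move to (3,5). |black|=3
Step 4: on WHITE (3,5): turn R to W, flip to black, move to (3,4). |black|=4
Step 5: on BLACK (3,4): turn L to S, flip to white, move to (4,4). |black|=3
Step 6: on WHITE (4,4): turn R to W, flip to black, move to (4,3). |black|=4
Step 7: on WHITE (4,3): turn R to N, flip to black, move to (3,3). |black|=5
Step 8: on WHITE (3,3): turn R to E, flip to black, move to (3,4). |black|=6
Step 9: on WHITE (3,4): turn R to S, flip to black, move to (4,4). |black|=7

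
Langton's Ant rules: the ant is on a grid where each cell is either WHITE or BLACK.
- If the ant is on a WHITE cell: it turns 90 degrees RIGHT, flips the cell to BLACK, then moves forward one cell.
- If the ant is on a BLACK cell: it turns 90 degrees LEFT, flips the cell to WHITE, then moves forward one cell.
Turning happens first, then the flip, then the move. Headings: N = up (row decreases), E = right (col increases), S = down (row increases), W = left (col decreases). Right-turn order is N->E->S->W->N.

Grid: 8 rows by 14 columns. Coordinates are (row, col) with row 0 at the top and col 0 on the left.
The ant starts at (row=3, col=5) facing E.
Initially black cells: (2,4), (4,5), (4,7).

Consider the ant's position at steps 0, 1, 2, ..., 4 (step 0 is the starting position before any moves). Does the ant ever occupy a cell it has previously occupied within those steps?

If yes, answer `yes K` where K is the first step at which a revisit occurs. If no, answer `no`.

Step 1: on WHITE (3,5): turn R to S, flip to black, move to (4,5). |black|=4 — new cell
Step 2: on BLACK (4,5): turn L to E, flip to white, move to (4,6). |black|=3 — new cell
Step 3: on WHITE (4,6): turn R to S, flip to black, move to (5,6). |black|=4 — new cell
Step 4: on WHITE (5,6): turn R to W, flip to black, move to (5,5). |black|=5 — new cell
No revisit within 4 steps.

Answer: no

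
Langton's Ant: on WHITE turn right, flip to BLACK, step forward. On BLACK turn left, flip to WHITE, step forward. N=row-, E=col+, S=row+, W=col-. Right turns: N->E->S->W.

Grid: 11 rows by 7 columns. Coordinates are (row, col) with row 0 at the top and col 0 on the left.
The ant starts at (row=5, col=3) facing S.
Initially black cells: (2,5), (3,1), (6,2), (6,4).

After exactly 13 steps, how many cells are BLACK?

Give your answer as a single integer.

Answer: 11

Derivation:
Step 1: on WHITE (5,3): turn R to W, flip to black, move to (5,2). |black|=5
Step 2: on WHITE (5,2): turn R to N, flip to black, move to (4,2). |black|=6
Step 3: on WHITE (4,2): turn R to E, flip to black, move to (4,3). |black|=7
Step 4: on WHITE (4,3): turn R to S, flip to black, move to (5,3). |black|=8
Step 5: on BLACK (5,3): turn L to E, flip to white, move to (5,4). |black|=7
Step 6: on WHITE (5,4): turn R to S, flip to black, move to (6,4). |black|=8
Step 7: on BLACK (6,4): turn L to E, flip to white, move to (6,5). |black|=7
Step 8: on WHITE (6,5): turn R to S, flip to black, move to (7,5). |black|=8
Step 9: on WHITE (7,5): turn R to W, flip to black, move to (7,4). |black|=9
Step 10: on WHITE (7,4): turn R to N, flip to black, move to (6,4). |black|=10
Step 11: on WHITE (6,4): turn R to E, flip to black, move to (6,5). |black|=11
Step 12: on BLACK (6,5): turn L to N, flip to white, move to (5,5). |black|=10
Step 13: on WHITE (5,5): turn R to E, flip to black, move to (5,6). |black|=11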